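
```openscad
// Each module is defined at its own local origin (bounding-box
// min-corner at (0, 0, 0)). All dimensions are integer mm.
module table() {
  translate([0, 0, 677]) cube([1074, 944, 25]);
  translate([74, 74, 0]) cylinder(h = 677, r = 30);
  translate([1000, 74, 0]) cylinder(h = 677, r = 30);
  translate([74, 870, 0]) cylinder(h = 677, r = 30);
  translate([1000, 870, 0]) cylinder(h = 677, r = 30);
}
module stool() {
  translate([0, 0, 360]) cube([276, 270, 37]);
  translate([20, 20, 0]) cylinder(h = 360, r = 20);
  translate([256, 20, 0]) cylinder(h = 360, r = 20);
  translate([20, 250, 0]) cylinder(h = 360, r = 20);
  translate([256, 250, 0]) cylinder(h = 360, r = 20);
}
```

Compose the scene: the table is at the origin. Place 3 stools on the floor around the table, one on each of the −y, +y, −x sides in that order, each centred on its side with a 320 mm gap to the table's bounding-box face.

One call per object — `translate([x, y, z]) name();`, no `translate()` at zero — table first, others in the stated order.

table();
translate([399, -590, 0]) stool();
translate([399, 1264, 0]) stool();
translate([-596, 337, 0]) stool();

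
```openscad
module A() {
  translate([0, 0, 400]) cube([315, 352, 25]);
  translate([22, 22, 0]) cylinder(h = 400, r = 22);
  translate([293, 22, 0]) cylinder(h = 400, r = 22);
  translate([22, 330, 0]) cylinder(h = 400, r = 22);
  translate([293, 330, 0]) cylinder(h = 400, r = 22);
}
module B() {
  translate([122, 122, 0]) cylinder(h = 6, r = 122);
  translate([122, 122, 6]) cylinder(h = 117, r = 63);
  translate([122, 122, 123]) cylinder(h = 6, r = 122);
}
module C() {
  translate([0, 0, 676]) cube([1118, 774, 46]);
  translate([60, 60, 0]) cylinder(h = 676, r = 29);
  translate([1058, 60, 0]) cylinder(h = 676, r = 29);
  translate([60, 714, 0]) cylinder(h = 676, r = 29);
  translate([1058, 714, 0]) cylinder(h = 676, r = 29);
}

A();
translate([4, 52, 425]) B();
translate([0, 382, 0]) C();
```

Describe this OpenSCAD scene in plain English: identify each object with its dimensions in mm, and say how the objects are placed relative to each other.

A is a four-legged stool. The seat is 315×352 mm, 25 mm thick, top at z = 425 mm. It stands on four round legs, each 44 mm in diameter, from z = 0 to the seat underside, each leg's axis is inset half a diameter from the nearest pair of seat edges (so the leg's bounding box is flush with the corner).

B is a spool: two coaxial disc flanges of radius 122 mm and thickness 6 mm, joined by a core cylinder of radius 63 mm and height 117 mm. The lower flange rests on z = 0 and the three cylinders share a vertical axis.

C is a rectangular dining table. The top is 1118×774×46 mm with its upper surface at z = 722 mm. It stands on four round legs of 58 mm diameter, each leg's bounding box inset 31 mm from the nearest pair of top edges, running from the floor to the underside of the top.

The spool is on top of the stool. The table is on the floor beside the stool on its +y side.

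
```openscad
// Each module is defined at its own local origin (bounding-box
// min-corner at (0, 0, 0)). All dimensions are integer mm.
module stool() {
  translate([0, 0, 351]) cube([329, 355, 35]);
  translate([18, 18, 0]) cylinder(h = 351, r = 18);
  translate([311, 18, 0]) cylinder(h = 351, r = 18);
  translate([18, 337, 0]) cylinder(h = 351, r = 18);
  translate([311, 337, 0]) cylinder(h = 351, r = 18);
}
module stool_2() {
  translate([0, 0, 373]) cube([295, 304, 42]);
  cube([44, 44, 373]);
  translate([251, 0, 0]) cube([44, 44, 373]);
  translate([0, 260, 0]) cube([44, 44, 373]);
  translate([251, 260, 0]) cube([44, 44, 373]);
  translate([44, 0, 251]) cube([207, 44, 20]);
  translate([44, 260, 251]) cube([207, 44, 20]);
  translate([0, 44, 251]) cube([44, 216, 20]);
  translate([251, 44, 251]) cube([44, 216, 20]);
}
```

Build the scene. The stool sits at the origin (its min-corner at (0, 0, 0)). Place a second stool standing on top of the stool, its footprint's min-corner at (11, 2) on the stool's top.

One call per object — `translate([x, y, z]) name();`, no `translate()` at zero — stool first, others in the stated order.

stool();
translate([11, 2, 386]) stool_2();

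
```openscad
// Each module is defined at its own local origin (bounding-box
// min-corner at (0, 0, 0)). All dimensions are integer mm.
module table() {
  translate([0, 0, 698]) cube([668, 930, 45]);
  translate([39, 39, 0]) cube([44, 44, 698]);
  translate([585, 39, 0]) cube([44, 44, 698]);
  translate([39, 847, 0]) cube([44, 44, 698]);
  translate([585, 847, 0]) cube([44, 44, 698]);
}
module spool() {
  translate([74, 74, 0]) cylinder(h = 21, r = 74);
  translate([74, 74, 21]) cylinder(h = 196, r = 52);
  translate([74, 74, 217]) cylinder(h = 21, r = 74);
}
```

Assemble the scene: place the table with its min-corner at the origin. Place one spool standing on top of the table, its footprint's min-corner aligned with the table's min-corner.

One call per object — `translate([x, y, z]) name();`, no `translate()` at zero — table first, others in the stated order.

table();
translate([0, 0, 743]) spool();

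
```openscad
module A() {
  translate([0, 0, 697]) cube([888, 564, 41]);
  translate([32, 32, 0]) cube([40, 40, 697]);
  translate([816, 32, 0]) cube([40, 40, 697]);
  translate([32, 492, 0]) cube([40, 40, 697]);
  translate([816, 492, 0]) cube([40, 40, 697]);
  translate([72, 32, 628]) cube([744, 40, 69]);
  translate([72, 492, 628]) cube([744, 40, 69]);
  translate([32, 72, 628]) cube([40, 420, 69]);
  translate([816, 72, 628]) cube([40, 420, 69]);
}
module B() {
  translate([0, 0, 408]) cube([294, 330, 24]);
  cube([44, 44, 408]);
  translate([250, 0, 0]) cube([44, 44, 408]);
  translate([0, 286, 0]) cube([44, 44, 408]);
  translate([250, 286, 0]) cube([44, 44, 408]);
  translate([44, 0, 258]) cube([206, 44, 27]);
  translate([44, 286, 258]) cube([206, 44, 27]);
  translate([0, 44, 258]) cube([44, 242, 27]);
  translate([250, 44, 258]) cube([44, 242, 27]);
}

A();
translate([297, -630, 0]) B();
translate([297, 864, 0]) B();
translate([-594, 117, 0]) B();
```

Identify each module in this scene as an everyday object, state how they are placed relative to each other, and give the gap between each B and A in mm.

Each stool's nearest face is 300 mm from the table's bounding box.

A is a table. B is a stool. Three stools sit around the table at the −y, +y, −x sides. The gap between each stool and the table is 300 mm.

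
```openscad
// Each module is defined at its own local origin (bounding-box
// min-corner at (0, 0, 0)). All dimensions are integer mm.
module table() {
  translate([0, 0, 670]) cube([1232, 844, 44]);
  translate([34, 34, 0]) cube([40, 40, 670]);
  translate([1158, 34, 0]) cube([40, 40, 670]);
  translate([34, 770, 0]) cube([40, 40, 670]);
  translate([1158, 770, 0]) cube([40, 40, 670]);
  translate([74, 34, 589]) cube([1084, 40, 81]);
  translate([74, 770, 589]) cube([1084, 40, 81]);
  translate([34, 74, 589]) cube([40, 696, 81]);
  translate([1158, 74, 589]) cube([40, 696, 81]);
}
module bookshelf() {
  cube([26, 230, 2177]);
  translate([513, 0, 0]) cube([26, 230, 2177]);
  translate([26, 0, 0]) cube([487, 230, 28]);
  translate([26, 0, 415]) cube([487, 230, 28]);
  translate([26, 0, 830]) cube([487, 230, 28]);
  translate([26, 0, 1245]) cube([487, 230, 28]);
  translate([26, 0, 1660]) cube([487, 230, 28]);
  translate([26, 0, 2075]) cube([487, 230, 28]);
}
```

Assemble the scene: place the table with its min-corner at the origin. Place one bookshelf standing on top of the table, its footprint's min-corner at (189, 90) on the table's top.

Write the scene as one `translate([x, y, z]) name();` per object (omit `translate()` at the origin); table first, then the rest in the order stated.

table();
translate([189, 90, 714]) bookshelf();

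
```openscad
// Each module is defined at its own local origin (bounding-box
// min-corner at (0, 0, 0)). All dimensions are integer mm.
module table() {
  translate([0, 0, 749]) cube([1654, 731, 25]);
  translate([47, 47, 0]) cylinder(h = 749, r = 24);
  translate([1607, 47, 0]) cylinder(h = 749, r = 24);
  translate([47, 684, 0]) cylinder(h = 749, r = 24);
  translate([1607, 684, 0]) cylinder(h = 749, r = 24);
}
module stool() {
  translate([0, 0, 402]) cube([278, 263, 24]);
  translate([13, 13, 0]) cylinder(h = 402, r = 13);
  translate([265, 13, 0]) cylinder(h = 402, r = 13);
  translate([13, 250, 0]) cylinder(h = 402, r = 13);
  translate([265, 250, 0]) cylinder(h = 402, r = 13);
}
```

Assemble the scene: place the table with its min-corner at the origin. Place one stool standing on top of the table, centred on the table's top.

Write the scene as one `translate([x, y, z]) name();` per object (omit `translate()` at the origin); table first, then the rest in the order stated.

table();
translate([688, 234, 774]) stool();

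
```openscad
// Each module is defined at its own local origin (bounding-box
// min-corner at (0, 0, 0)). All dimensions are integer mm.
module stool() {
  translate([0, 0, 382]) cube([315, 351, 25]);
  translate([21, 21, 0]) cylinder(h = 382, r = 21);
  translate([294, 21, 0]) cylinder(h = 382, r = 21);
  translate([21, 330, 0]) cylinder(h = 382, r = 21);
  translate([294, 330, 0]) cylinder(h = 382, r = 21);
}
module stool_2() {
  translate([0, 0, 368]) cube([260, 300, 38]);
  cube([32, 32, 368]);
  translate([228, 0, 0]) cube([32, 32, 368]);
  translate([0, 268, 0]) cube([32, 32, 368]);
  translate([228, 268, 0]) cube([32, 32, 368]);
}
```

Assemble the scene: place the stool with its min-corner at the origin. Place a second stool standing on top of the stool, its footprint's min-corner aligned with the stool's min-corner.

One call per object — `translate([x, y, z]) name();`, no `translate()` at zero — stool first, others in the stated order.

stool();
translate([0, 0, 407]) stool_2();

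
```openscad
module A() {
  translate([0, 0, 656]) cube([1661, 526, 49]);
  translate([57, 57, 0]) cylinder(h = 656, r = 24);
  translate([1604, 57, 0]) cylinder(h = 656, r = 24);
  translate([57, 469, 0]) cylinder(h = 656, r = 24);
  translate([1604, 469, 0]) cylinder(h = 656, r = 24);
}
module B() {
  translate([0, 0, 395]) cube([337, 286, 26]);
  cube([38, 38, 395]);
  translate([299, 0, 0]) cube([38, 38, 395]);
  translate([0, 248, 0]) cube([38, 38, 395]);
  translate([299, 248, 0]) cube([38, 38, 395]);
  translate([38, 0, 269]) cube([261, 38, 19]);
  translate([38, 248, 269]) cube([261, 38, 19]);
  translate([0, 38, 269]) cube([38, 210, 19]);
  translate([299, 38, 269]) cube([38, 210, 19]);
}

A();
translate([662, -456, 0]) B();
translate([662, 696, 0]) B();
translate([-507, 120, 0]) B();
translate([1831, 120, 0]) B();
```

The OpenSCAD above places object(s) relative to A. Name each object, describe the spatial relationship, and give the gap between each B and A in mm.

Each stool's nearest face is 170 mm from the table's bounding box.

A is a table. B is a stool. Four stools sit around the table at the −y, +y, −x, +x sides. The gap between each stool and the table is 170 mm.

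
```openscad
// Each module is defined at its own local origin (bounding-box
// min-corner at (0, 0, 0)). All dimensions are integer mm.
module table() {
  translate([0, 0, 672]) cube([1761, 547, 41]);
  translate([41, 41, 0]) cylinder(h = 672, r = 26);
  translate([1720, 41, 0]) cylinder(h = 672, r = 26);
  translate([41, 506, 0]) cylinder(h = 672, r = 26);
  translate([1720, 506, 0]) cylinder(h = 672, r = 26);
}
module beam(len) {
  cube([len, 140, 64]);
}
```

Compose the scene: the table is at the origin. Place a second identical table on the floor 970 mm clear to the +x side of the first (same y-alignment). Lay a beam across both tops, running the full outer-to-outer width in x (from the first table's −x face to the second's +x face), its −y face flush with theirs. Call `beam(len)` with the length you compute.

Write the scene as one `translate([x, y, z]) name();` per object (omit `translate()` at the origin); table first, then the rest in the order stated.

table();
translate([2731, 0, 0]) table();
translate([0, 0, 713]) beam(4492);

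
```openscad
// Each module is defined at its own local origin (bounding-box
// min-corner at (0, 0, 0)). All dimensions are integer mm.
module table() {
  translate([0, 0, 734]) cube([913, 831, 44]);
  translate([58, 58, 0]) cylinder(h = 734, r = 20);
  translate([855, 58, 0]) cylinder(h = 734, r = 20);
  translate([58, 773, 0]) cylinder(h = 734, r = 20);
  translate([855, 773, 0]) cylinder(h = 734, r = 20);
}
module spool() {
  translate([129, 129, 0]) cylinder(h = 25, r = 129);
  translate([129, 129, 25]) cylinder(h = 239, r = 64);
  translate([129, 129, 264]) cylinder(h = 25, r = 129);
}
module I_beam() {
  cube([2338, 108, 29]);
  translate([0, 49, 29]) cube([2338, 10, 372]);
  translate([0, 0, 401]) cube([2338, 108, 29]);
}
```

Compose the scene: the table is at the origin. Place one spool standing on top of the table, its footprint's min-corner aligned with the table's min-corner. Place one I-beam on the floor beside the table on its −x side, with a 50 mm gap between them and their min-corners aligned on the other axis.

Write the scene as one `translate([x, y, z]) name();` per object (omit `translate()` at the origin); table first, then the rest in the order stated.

table();
translate([0, 0, 778]) spool();
translate([-2388, 0, 0]) I_beam();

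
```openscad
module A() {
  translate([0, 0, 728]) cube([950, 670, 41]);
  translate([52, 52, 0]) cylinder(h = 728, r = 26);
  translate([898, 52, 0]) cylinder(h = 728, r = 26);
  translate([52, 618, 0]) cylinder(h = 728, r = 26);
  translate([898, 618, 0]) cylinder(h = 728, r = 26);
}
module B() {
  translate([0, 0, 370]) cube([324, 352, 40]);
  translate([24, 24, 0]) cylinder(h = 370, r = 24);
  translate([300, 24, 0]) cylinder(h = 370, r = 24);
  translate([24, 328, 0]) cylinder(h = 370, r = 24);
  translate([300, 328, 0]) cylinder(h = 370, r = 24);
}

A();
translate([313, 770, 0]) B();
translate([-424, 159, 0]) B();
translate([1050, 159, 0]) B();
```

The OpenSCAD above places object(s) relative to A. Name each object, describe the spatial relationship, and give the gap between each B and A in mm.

A is a table. B is a stool. Three stools sit around the table at the +y, −x, +x sides. The gap between each stool and the table is 100 mm.

Each stool's nearest face is 100 mm from the table's bounding box.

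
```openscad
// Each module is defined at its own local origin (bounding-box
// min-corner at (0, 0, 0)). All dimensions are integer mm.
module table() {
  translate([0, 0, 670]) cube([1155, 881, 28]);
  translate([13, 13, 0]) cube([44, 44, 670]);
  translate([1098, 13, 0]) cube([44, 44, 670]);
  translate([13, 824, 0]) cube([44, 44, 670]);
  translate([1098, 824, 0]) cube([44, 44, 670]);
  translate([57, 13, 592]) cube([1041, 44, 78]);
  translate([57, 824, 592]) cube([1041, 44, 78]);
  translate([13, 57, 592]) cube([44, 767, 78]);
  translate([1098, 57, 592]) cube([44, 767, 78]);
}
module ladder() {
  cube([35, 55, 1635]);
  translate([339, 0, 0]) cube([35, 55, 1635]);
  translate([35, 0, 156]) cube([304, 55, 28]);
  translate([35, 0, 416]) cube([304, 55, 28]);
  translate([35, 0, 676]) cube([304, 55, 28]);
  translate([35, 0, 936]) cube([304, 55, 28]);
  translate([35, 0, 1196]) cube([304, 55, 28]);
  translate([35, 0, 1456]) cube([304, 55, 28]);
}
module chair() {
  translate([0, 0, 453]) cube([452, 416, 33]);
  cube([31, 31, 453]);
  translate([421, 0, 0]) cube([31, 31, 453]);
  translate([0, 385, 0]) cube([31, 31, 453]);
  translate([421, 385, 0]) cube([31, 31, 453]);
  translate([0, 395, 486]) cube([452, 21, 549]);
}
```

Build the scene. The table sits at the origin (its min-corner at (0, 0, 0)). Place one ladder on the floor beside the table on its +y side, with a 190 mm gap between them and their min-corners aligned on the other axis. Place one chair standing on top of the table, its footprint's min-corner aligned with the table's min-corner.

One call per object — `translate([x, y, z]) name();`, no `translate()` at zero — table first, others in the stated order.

table();
translate([0, 1071, 0]) ladder();
translate([0, 0, 698]) chair();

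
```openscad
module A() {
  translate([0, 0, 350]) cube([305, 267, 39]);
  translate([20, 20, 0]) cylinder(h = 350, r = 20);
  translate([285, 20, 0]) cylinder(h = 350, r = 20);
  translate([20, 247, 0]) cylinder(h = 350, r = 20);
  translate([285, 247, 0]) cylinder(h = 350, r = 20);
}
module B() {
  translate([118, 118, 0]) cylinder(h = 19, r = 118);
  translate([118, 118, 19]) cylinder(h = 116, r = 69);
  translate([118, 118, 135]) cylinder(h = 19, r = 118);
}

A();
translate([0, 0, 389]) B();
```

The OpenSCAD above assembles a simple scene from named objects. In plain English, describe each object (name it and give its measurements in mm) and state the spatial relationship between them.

A is a four-legged stool. The seat is 305×267 mm, 39 mm thick, top at z = 389 mm. It stands on four round legs, each 40 mm in diameter, from z = 0 to the seat underside, each leg's axis is inset half a diameter from the nearest pair of seat edges (so the leg's bounding box is flush with the corner).

B is a spool: two coaxial disc flanges of radius 118 mm and thickness 19 mm, joined by a core cylinder of radius 69 mm and height 116 mm. The lower flange rests on z = 0 and the three cylinders share a vertical axis.

The spool is on top of the stool.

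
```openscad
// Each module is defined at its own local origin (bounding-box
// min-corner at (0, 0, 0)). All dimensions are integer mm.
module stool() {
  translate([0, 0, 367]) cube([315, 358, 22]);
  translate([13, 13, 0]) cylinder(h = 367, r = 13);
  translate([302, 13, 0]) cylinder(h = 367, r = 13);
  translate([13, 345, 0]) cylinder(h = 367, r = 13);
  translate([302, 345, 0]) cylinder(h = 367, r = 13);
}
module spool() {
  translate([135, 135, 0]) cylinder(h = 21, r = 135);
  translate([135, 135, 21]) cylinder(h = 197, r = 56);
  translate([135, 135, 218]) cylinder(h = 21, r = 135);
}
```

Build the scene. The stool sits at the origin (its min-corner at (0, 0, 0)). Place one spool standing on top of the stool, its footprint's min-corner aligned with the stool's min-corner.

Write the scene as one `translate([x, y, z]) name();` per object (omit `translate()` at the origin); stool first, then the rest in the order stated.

stool();
translate([0, 0, 389]) spool();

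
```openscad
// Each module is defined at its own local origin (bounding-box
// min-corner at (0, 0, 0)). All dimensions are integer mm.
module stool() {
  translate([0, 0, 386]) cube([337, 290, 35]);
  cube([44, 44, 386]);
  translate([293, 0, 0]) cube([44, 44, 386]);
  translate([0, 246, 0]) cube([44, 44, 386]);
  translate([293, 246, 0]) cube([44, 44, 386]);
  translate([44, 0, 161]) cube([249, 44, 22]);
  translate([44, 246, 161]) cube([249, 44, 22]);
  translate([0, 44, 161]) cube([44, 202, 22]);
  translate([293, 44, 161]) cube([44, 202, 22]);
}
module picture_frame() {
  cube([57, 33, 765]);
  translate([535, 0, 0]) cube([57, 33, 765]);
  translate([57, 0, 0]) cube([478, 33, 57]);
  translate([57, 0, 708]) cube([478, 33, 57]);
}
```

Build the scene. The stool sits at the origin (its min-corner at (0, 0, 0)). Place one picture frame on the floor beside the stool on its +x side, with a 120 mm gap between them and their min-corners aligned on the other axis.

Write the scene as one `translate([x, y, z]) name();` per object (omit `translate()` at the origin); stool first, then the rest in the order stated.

stool();
translate([457, 0, 0]) picture_frame();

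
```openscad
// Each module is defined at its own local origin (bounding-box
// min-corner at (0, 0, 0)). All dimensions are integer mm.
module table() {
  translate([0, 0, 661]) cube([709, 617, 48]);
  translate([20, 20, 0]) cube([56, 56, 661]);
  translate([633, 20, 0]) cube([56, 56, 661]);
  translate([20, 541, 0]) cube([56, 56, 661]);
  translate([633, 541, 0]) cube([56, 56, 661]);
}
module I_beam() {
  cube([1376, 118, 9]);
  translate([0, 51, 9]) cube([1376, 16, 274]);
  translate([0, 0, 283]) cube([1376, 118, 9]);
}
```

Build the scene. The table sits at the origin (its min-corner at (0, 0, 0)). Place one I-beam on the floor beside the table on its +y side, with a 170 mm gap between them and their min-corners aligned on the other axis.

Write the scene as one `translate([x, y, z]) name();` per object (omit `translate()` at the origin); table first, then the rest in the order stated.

table();
translate([0, 787, 0]) I_beam();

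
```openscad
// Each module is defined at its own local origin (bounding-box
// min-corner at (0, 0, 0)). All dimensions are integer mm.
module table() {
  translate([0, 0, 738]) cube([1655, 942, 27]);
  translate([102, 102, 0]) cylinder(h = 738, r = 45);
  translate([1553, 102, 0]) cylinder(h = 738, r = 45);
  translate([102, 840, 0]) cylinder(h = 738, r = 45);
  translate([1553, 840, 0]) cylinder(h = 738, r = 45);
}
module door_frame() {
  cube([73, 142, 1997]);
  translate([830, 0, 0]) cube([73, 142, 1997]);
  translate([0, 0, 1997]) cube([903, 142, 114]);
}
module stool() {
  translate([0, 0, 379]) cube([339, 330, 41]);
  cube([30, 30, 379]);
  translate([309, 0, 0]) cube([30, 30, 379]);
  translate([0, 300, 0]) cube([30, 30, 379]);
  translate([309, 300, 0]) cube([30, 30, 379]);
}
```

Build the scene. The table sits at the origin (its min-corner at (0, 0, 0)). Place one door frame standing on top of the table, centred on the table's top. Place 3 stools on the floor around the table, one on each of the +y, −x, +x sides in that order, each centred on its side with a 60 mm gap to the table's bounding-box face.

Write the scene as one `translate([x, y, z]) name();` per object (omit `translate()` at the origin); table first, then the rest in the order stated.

table();
translate([376, 400, 765]) door_frame();
translate([658, 1002, 0]) stool();
translate([-399, 306, 0]) stool();
translate([1715, 306, 0]) stool();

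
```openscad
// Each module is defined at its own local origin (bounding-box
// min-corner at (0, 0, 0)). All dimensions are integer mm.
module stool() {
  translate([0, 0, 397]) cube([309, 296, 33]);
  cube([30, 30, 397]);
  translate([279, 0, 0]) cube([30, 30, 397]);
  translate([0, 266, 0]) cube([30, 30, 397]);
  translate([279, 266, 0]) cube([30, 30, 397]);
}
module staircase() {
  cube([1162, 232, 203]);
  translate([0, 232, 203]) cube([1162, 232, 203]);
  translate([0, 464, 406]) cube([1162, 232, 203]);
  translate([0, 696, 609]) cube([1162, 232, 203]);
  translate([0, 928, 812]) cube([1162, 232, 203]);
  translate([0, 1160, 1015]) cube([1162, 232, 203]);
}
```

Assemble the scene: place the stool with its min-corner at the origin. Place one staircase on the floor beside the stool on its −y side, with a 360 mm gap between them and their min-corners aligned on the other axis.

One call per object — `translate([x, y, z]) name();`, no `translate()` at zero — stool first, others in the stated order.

stool();
translate([0, -1752, 0]) staircase();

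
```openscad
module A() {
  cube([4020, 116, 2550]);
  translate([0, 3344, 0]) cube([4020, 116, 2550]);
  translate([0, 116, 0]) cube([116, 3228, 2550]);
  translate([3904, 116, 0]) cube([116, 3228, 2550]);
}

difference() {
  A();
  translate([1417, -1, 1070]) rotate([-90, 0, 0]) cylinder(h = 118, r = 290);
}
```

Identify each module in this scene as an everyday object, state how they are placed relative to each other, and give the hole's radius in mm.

The subtracted cylinder has r = 290 mm.

A is a house frame. The house frame has a circular hole through its front wall. The hole's radius is 290 mm.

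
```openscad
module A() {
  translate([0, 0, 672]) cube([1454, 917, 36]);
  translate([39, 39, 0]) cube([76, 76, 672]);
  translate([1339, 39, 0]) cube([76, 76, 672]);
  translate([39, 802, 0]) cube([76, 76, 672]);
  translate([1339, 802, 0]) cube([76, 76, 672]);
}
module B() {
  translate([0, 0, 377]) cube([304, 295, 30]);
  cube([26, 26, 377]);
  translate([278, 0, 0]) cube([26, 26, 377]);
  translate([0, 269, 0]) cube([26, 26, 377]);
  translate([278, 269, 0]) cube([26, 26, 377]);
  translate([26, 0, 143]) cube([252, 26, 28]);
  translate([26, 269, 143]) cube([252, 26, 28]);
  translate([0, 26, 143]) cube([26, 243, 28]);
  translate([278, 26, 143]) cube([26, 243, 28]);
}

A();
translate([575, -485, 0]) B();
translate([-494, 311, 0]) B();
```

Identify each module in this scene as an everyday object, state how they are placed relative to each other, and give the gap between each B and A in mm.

A is a table. B is a stool. Two stools sit around the table at the −y, −x sides. The gap between each stool and the table is 190 mm.

Each stool's nearest face is 190 mm from the table's bounding box.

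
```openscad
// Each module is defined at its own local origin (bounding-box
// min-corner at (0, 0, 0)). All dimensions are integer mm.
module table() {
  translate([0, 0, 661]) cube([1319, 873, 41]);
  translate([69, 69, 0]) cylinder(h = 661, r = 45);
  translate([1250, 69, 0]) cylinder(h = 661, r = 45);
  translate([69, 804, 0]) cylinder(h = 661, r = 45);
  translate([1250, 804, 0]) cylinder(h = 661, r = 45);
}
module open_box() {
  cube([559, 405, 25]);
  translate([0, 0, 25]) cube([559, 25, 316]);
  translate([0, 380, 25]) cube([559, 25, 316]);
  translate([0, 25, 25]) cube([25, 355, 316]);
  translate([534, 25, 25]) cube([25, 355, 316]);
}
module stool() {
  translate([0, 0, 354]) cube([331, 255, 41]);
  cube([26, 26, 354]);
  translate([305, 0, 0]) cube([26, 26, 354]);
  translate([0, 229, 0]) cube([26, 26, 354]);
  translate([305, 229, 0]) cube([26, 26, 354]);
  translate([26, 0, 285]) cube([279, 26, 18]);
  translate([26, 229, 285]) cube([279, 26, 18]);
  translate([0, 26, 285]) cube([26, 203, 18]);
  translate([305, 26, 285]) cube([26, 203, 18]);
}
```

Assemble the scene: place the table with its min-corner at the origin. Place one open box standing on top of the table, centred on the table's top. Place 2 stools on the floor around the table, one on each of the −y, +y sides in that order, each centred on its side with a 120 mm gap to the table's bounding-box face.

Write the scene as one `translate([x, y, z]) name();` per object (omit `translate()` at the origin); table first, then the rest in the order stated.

table();
translate([380, 234, 702]) open_box();
translate([494, -375, 0]) stool();
translate([494, 993, 0]) stool();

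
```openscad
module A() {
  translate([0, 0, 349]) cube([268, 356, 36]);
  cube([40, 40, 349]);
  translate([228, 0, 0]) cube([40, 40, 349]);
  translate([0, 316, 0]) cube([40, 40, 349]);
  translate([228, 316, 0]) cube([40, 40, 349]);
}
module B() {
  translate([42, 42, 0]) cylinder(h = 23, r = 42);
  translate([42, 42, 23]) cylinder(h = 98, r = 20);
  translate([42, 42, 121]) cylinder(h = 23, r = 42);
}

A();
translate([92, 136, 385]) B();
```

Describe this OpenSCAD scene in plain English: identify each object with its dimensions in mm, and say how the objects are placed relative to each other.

A is a four-legged stool. The seat is a 268×356×36 mm slab whose top surface is at z = 385 mm; four square legs, each 40×40 mm in cross-section, run from the floor (z = 0) to the underside of the seat, each flush with a corner of the seat.

B is a spool: two coaxial disc flanges of radius 42 mm and thickness 23 mm, joined by a core cylinder of radius 20 mm and height 98 mm. The lower flange rests on z = 0 and the three cylinders share a vertical axis.

The spool is on top of the stool, centred.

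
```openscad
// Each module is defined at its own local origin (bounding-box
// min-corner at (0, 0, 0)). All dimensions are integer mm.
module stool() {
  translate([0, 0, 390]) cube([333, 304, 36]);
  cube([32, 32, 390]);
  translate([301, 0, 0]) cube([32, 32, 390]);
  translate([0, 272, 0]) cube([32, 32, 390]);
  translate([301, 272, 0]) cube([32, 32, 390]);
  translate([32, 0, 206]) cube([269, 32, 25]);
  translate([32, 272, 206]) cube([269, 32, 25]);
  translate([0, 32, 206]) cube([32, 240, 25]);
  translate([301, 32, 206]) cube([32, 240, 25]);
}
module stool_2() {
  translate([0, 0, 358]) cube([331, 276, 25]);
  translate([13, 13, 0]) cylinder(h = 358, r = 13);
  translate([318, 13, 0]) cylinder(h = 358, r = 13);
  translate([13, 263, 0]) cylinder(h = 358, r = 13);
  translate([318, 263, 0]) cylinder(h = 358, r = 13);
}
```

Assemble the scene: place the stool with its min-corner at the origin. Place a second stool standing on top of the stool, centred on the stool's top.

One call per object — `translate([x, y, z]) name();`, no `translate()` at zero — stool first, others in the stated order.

stool();
translate([1, 14, 426]) stool_2();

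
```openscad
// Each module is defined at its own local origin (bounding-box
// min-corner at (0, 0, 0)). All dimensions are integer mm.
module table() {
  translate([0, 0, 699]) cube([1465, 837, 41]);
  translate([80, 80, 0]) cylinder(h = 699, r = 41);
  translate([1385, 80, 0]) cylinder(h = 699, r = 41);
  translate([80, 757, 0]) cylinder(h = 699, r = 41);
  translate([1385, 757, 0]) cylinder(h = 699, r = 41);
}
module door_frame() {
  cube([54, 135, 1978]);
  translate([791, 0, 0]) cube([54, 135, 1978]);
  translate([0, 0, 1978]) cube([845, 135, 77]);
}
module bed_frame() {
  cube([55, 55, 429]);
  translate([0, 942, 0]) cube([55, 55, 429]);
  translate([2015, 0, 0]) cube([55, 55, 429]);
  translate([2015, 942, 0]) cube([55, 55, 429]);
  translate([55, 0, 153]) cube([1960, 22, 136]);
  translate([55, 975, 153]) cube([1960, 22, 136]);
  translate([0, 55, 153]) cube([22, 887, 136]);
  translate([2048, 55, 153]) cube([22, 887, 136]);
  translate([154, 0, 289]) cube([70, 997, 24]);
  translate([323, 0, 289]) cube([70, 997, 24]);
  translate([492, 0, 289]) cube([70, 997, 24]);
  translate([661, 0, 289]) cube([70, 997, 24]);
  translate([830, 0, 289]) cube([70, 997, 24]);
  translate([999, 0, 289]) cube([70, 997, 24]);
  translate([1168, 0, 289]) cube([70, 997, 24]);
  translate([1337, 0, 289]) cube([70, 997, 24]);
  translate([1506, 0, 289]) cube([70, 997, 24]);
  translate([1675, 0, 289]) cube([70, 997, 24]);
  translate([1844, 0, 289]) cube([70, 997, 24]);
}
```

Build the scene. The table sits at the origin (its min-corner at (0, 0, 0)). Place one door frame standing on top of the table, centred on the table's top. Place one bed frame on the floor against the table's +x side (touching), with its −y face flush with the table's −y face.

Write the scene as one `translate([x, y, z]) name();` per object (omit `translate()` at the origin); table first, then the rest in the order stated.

table();
translate([310, 351, 740]) door_frame();
translate([1465, 0, 0]) bed_frame();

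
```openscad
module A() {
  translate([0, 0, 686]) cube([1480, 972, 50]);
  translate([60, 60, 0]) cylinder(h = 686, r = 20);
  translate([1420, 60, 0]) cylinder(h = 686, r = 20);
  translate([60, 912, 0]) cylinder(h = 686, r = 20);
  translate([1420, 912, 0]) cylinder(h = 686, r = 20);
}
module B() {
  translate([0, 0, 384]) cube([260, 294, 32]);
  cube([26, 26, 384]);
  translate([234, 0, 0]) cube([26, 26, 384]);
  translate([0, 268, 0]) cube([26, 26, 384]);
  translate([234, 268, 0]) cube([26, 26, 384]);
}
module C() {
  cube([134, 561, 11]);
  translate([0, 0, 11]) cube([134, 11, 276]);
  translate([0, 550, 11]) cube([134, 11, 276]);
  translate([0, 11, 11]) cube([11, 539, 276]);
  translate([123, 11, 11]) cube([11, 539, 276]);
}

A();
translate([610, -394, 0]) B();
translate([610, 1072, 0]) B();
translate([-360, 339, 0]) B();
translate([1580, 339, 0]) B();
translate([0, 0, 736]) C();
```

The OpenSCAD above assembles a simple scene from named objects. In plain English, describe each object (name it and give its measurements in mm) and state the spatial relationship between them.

A is a rectangular dining table. The top is 1480×972×50 mm with its upper surface at z = 736 mm. It stands on four round legs of 40 mm diameter, each leg's bounding box inset 40 mm from the nearest pair of top edges, running from the floor to the underside of the top.

B is a simple wooden stool: a rectangular seat 260 mm (x) by 294 mm (y), 32 mm thick, top face at z = 416 mm, on four square legs, each 26×26 mm in cross-section. The legs rest on z = 0, each flush with a corner of the seat.

C is an open storage box with external size 134×561×287 mm and wall thickness 11 mm (the base is also 11 mm thick). The base covers the whole footprint; the four walls stand on the base, with the y-facing walls full-width and the x-facing walls fitting between their inner faces.

Four stools sit around the table at the −y, +y, −x, +x sides. The open box is on top of the table.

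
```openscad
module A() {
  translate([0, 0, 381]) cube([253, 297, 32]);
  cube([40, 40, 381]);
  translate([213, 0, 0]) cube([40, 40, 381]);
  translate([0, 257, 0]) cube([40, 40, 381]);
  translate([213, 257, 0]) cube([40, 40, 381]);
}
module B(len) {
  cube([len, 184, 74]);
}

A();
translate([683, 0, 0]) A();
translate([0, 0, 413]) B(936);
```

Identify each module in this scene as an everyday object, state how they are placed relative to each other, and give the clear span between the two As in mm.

Second stool starts at x = 683; first ends at x = 253; clear span = 683 − 253 = 430 mm.

A is a stool. B is a beam. A beam spans the tops of two stools. The clear span between the two stools is 430 mm.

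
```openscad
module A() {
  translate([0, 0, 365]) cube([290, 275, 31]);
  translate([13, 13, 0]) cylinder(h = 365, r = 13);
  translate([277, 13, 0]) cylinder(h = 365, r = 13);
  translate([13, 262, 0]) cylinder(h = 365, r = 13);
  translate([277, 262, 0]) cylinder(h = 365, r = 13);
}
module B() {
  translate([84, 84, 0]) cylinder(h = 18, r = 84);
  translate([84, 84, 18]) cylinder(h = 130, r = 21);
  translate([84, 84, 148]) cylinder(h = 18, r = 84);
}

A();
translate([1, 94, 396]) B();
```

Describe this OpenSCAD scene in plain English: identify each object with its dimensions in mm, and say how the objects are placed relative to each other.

A is a four-legged stool. The seat is 290×275 mm, 31 mm thick, top at z = 396 mm. It stands on four round legs, each 26 mm in diameter, from z = 0 to the seat underside, each leg's axis is inset half a diameter from the nearest pair of seat edges (so the leg's bounding box is flush with the corner).

B is a spool: two coaxial disc flanges of radius 84 mm and thickness 18 mm, joined by a core cylinder of radius 21 mm and height 130 mm. The lower flange rests on z = 0 and the three cylinders share a vertical axis.

The spool is on top of the stool.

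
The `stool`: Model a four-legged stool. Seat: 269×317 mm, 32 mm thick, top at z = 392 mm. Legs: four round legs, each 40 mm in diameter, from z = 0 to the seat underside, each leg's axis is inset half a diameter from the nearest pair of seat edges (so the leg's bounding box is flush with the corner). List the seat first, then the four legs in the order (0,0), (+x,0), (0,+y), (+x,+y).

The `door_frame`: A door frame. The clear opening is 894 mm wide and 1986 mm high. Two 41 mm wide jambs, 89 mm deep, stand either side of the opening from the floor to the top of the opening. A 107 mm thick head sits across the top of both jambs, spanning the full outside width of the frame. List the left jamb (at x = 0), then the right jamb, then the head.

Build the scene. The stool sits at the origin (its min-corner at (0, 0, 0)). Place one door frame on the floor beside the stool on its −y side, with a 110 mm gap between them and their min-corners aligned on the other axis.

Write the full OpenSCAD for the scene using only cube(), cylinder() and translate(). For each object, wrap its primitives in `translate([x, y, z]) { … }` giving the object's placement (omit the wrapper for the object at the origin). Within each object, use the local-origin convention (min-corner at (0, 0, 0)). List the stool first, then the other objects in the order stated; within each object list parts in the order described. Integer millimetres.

translate([0, 0, 360]) cube([269, 317, 32]);
translate([20, 20, 0]) cylinder(h = 360, r = 20);
translate([249, 20, 0]) cylinder(h = 360, r = 20);
translate([20, 297, 0]) cylinder(h = 360, r = 20);
translate([249, 297, 0]) cylinder(h = 360, r = 20);
translate([0, -199, 0]) {
  cube([41, 89, 1986]);
  translate([935, 0, 0]) cube([41, 89, 1986]);
  translate([0, 0, 1986]) cube([976, 89, 107]);
}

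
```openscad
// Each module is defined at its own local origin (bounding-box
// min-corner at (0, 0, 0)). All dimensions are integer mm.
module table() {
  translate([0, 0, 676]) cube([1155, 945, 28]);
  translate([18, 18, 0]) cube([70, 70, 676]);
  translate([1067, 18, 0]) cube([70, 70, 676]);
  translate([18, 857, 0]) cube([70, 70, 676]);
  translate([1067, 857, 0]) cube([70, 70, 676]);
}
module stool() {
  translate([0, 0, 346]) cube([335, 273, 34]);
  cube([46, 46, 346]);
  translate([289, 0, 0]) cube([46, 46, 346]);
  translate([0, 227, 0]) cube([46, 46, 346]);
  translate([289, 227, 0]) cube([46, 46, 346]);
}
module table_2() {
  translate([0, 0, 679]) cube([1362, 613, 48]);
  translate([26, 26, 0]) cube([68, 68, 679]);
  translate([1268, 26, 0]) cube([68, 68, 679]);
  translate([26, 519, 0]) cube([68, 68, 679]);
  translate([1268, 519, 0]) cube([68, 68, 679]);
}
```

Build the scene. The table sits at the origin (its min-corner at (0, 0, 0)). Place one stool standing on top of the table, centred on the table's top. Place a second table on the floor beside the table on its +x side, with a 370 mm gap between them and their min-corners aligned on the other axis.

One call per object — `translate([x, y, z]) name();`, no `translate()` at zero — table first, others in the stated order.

table();
translate([410, 336, 704]) stool();
translate([1525, 0, 0]) table_2();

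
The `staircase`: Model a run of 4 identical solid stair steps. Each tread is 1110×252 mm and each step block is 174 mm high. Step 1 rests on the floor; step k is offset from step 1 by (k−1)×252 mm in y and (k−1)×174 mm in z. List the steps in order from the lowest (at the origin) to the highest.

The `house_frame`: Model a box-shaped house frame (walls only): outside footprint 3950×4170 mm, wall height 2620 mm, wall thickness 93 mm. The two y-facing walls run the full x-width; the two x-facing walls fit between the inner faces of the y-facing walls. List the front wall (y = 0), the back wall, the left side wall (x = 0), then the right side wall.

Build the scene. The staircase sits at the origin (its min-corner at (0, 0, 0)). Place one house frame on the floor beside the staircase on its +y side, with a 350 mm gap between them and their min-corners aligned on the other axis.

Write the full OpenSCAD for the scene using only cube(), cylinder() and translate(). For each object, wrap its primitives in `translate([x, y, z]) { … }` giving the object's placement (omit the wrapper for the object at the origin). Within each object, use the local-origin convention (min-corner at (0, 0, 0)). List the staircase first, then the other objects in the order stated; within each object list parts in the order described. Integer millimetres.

cube([1110, 252, 174]);
translate([0, 252, 174]) cube([1110, 252, 174]);
translate([0, 504, 348]) cube([1110, 252, 174]);
translate([0, 756, 522]) cube([1110, 252, 174]);
translate([0, 1358, 0]) {
  cube([3950, 93, 2620]);
  translate([0, 4077, 0]) cube([3950, 93, 2620]);
  translate([0, 93, 0]) cube([93, 3984, 2620]);
  translate([3857, 93, 0]) cube([93, 3984, 2620]);
}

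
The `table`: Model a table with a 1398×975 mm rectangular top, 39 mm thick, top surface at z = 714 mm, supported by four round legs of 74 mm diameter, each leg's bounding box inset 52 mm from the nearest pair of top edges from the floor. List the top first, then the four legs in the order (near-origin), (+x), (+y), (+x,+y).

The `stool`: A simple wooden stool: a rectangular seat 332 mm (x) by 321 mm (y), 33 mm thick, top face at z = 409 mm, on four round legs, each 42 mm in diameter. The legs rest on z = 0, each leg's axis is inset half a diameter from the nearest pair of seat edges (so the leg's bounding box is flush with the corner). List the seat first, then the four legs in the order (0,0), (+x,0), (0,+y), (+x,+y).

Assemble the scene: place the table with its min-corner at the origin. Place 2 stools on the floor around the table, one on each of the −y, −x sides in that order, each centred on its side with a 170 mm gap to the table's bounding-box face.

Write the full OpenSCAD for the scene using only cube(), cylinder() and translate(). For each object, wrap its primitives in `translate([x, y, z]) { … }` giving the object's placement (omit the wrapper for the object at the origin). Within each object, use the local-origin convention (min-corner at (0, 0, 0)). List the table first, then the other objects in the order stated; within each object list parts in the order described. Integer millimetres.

translate([0, 0, 675]) cube([1398, 975, 39]);
translate([89, 89, 0]) cylinder(h = 675, r = 37);
translate([1309, 89, 0]) cylinder(h = 675, r = 37);
translate([89, 886, 0]) cylinder(h = 675, r = 37);
translate([1309, 886, 0]) cylinder(h = 675, r = 37);
translate([533, -491, 0]) {
  translate([0, 0, 376]) cube([332, 321, 33]);
  translate([21, 21, 0]) cylinder(h = 376, r = 21);
  translate([311, 21, 0]) cylinder(h = 376, r = 21);
  translate([21, 300, 0]) cylinder(h = 376, r = 21);
  translate([311, 300, 0]) cylinder(h = 376, r = 21);
}
translate([-502, 327, 0]) {
  translate([0, 0, 376]) cube([332, 321, 33]);
  translate([21, 21, 0]) cylinder(h = 376, r = 21);
  translate([311, 21, 0]) cylinder(h = 376, r = 21);
  translate([21, 300, 0]) cylinder(h = 376, r = 21);
  translate([311, 300, 0]) cylinder(h = 376, r = 21);
}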